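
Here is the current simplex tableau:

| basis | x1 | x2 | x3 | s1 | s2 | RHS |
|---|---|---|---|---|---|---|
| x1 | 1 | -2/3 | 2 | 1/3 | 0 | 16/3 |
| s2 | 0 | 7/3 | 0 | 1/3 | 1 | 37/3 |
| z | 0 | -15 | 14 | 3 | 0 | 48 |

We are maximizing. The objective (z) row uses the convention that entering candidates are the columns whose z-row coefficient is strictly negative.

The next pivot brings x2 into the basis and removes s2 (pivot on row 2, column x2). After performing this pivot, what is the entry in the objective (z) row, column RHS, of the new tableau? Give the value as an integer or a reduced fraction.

891/7

Pivot element is row 2, column x2: 7/3.
Normalize row 2: new (row 2, RHS) = (37/3)/(7/3) = 37/7.
z-row ← z-row − (-15)·(new row 2): 48 − (-15)·(37/7) = 891/7.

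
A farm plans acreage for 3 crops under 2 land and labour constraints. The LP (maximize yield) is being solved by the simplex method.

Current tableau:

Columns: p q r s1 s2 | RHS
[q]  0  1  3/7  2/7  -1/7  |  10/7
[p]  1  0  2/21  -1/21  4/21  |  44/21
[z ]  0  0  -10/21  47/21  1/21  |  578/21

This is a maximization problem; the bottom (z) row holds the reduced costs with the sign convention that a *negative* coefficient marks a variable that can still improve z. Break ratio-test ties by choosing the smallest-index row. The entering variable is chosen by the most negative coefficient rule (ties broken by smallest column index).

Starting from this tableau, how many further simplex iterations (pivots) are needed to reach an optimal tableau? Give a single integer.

pivot: r in, q out → z = 262/9
pivot: s2 in, p out → z = 30
No improving column remains; optimal.

2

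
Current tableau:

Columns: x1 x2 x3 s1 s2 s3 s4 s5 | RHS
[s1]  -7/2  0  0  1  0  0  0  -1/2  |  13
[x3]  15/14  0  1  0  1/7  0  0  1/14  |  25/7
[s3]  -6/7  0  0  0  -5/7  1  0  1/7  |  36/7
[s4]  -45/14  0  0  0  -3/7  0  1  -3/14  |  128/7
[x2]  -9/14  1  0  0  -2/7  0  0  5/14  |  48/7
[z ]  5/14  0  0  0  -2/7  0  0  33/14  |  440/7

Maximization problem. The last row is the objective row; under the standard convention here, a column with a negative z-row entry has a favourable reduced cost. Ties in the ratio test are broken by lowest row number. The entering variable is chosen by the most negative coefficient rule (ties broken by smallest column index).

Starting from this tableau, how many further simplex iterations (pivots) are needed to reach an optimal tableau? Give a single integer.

pivot: s2 in, x3 out → z = 70
No improving column remains; optimal.

1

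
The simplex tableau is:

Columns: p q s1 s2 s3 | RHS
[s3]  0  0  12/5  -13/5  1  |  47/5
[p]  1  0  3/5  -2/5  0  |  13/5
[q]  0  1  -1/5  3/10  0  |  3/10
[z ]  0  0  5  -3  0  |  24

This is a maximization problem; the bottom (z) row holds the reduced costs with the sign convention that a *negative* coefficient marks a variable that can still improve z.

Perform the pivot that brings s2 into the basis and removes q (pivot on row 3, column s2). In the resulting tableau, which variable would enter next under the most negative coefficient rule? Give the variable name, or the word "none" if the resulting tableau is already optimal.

none

Pivot element 3/10. New z-row = old z-row − (-3)·(row 3/(3/10)).
Updated z-row coefficients: p: 0, q: 10, s1: 3, s2: 0, s3: 0.
No coefficient is strictly negative; the tableau after this pivot is optimal.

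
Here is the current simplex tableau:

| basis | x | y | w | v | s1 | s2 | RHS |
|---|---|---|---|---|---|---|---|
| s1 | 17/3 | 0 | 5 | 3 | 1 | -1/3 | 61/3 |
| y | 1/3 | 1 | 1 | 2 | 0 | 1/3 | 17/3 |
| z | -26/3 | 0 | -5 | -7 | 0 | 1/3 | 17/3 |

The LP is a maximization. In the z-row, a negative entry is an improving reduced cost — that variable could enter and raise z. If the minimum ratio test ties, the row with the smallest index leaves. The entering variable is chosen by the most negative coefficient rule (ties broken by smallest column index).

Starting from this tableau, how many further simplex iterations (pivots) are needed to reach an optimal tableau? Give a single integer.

pivot: x in, s1 out → z = 625/17
pivot: v in, y out → z = 1323/31
No improving column remains; optimal.

2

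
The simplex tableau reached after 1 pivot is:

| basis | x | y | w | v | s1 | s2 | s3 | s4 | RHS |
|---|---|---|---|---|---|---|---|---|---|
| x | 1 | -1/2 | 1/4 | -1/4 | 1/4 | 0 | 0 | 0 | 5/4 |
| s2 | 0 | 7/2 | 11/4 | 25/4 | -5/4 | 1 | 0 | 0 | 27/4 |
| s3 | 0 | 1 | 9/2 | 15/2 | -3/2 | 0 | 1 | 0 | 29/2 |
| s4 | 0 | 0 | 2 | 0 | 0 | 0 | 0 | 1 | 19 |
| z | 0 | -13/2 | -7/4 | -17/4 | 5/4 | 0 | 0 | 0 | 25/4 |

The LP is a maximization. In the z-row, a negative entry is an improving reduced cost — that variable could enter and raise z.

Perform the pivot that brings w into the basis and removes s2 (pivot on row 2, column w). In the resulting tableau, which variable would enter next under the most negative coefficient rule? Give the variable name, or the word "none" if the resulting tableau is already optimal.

Pivot element 11/4. New z-row = old z-row − (-7/4)·(row 2/(11/4)).
Updated z-row coefficients: x: 0, y: -47/11, w: 0, v: -3/11, s1: 5/11, s2: 7/11, s3: 0, s4: 0.
The most negative is -47/11 in column y, so y would enter next.

y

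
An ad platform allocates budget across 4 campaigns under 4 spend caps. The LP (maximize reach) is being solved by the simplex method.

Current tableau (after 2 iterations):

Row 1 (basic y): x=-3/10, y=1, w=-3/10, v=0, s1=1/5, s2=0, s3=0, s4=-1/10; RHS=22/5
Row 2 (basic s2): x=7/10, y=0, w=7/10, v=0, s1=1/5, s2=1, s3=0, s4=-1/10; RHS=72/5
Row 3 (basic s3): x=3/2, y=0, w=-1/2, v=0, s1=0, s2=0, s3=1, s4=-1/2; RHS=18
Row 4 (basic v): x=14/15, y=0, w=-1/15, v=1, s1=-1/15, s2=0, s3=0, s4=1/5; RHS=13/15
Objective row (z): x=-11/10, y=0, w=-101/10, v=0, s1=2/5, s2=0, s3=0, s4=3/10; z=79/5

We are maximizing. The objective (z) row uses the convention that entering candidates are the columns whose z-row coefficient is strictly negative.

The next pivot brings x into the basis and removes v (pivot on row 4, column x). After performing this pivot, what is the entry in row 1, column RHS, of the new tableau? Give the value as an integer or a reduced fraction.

131/28

Pivot element is row 4, column x: 14/15.
Normalize row 4: new (row 4, RHS) = (13/15)/(14/15) = 13/14.
row 1 ← row 1 − (-3/10)·(new row 4): 22/5 − (-3/10)·(13/14) = 131/28.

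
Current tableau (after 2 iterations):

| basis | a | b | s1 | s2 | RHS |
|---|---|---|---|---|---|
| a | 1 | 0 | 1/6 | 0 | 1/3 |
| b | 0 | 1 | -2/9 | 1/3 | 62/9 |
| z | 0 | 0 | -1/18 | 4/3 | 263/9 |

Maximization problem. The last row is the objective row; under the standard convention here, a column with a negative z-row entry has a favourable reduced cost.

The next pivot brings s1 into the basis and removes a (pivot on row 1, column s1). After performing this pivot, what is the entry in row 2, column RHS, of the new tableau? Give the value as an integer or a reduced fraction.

22/3

Pivot element is row 1, column s1: 1/6.
Normalize row 1: new (row 1, RHS) = (1/3)/(1/6) = 2.
row 2 ← row 2 − (-2/9)·(new row 1): 62/9 − (-2/9)·2 = 22/3.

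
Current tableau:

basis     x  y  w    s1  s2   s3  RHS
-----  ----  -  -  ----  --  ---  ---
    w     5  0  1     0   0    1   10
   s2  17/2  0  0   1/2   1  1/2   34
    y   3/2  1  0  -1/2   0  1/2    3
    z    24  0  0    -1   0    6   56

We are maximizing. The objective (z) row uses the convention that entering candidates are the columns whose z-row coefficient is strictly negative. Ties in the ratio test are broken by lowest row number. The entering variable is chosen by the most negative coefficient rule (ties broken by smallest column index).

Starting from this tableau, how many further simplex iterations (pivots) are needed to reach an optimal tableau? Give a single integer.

pivot: s1 in, s2 out → z = 124
No improving column remains; optimal.

1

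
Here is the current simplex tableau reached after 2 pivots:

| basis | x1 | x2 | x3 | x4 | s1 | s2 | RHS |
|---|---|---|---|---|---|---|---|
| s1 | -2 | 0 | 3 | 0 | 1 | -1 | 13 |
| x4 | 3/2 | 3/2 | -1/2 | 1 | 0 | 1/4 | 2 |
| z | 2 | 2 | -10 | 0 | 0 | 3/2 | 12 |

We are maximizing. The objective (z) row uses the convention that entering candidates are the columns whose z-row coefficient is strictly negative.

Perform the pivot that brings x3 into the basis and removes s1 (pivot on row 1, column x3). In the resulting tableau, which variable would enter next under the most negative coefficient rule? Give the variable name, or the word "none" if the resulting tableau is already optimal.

Pivot element 3. New z-row = old z-row − (-10)·(row 1/3).
Updated z-row coefficients: x1: -14/3, x2: 2, x3: 0, x4: 0, s1: 10/3, s2: -11/6.
The most negative is -14/3 in column x1, so x1 would enter next.

x1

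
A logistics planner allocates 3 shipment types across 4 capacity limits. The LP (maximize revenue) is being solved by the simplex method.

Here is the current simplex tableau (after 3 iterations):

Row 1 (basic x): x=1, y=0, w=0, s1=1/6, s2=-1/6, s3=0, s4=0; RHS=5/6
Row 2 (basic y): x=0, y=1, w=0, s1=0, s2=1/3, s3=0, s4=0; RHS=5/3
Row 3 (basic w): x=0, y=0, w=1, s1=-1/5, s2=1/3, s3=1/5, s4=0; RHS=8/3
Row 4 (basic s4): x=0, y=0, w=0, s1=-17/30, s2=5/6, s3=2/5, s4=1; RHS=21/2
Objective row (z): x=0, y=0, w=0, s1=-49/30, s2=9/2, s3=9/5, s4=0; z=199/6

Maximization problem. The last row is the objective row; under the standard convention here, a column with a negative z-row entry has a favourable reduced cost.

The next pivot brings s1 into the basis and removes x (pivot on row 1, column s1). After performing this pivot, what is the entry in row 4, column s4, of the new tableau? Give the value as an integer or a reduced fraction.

1

Pivot element is row 1, column s1: 1/6.
Normalize row 1: new (row 1, s4) = 0/(1/6) = 0.
row 4 ← row 4 − (-17/30)·(new row 1): 1 − (-17/30)·0 = 1.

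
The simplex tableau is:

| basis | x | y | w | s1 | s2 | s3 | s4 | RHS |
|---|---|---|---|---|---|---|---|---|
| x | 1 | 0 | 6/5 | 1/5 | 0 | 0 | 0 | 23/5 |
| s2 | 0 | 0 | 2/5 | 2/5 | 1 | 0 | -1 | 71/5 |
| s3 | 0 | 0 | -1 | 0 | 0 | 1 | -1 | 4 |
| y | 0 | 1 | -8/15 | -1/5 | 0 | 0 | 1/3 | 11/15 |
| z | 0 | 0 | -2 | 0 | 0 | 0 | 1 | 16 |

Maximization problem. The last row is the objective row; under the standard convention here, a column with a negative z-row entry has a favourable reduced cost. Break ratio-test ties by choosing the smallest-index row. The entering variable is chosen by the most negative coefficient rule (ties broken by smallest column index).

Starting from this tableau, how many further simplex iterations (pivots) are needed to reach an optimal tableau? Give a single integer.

pivot: w in, x out → z = 71/3
No improving column remains; optimal.

1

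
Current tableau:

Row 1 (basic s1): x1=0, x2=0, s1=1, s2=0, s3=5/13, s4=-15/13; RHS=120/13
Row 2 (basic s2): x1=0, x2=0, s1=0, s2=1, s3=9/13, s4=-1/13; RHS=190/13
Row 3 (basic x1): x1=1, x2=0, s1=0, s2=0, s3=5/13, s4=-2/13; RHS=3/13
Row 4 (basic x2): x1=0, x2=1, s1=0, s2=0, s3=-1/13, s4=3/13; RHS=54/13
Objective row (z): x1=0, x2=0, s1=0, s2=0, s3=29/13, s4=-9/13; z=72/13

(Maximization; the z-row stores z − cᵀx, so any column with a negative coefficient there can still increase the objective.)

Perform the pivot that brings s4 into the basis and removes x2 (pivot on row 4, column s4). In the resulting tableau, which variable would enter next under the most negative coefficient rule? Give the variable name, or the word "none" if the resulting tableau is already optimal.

Pivot element 3/13. New z-row = old z-row − (-9/13)·(row 4/(3/13)).
Updated z-row coefficients: x1: 0, x2: 3, s1: 0, s2: 0, s3: 2, s4: 0.
No coefficient is strictly negative; the tableau after this pivot is optimal.

none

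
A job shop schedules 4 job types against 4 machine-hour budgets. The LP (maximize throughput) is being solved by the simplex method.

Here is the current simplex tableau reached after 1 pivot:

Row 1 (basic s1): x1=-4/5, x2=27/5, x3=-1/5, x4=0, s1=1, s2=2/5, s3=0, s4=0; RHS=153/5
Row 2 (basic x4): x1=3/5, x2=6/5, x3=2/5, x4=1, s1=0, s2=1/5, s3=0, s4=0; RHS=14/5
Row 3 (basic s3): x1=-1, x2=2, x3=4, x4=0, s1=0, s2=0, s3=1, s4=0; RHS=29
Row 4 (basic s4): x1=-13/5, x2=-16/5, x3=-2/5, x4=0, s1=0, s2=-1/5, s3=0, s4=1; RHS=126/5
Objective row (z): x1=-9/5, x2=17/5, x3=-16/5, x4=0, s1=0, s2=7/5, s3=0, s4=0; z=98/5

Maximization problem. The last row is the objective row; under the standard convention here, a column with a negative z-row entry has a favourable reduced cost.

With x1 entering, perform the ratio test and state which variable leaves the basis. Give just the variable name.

x4

Ratios: row 1 (s1): entry -4/5 ≤ 0, skip; row 2 (x4): (14/5)/(3/5) = 14/3; row 3 (s3): entry -1 ≤ 0, skip; row 4 (s4): entry -13/5 ≤ 0, skip.
Minimum ratio 14/3 is in the x4 row, so x4 leaves.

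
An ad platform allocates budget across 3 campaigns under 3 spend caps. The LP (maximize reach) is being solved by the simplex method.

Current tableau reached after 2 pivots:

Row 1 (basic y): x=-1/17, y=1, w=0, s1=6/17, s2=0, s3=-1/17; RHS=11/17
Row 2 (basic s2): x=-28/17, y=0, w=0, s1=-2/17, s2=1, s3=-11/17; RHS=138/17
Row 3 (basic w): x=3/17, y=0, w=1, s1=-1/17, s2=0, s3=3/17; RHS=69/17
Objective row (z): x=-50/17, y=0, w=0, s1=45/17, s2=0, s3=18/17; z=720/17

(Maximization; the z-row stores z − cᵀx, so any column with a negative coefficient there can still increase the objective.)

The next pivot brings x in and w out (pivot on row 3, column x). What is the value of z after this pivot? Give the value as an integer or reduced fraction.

110

Minimum ratio for x: (69/17)/(3/17) = 23.
z changes by −(z-row coeff of x)·ratio = −(-50/17)·23 = 1150/17.
New z = 720/17 + (1150/17) = 110.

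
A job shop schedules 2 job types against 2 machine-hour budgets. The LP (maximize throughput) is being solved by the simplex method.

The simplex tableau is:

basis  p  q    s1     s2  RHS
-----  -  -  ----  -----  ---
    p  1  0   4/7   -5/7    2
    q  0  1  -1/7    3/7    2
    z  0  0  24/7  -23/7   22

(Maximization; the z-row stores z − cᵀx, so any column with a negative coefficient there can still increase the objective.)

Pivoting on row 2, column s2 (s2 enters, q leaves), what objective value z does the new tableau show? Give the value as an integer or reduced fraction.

Minimum ratio for s2: 2/(3/7) = 14/3.
z changes by −(z-row coeff of s2)·ratio = −(-23/7)·(14/3) = 46/3.
New z = 22 + (46/3) = 112/3.

112/3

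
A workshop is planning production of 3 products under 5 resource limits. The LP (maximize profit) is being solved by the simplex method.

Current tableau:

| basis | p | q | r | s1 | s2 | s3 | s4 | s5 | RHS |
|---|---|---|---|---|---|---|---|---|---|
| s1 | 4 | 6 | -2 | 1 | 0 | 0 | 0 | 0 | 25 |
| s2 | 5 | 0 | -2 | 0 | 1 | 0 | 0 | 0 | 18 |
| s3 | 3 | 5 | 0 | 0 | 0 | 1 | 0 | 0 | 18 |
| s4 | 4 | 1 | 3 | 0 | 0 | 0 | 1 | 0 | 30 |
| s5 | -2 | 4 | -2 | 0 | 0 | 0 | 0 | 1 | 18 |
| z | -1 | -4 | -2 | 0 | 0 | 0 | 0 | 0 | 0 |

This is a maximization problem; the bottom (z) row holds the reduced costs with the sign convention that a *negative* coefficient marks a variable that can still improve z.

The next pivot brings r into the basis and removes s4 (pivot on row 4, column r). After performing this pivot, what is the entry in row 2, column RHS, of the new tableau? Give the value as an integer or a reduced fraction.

Pivot element is row 4, column r: 3.
Normalize row 4: new (row 4, RHS) = 30/3 = 10.
row 2 ← row 2 − (-2)·(new row 4): 18 − (-2)·10 = 38.

38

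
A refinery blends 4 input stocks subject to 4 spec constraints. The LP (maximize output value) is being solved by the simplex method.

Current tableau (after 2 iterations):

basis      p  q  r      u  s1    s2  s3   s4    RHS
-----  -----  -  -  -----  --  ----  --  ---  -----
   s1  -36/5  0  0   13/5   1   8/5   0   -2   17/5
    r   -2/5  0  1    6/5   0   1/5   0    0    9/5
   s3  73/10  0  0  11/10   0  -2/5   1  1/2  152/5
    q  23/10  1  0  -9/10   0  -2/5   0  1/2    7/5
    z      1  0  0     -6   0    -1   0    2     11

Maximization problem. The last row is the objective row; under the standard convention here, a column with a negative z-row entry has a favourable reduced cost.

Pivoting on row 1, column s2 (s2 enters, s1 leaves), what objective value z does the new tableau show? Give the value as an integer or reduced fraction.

105/8

Minimum ratio for s2: (17/5)/(8/5) = 17/8.
z changes by −(z-row coeff of s2)·ratio = −(-1)·(17/8) = 17/8.
New z = 11 + (17/8) = 105/8.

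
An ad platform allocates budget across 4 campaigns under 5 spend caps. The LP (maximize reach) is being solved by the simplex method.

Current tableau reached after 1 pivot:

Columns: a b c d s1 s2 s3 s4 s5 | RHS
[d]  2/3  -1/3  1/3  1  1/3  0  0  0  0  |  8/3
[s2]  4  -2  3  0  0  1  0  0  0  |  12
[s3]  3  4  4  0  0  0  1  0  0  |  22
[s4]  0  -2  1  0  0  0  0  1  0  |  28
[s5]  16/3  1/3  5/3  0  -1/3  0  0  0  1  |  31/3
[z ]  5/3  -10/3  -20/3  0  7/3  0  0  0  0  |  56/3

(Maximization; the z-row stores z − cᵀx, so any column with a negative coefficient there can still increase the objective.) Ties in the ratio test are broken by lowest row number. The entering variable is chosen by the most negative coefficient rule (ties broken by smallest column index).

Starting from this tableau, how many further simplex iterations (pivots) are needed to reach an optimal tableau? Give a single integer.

2

pivot: c in, s2 out → z = 136/3
pivot: b in, s3 out → z = 157/3
No improving column remains; optimal.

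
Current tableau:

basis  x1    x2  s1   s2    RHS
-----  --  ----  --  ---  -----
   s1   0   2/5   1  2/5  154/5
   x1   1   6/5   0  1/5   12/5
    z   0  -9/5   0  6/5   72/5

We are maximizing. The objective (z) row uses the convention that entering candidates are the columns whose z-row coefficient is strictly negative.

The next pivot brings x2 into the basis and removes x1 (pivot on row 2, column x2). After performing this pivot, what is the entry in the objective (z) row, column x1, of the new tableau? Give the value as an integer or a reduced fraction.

Pivot element is row 2, column x2: 6/5.
Normalize row 2: new (row 2, x1) = 1/(6/5) = 5/6.
z-row ← z-row − (-9/5)·(new row 2): 0 − (-9/5)·(5/6) = 3/2.

3/2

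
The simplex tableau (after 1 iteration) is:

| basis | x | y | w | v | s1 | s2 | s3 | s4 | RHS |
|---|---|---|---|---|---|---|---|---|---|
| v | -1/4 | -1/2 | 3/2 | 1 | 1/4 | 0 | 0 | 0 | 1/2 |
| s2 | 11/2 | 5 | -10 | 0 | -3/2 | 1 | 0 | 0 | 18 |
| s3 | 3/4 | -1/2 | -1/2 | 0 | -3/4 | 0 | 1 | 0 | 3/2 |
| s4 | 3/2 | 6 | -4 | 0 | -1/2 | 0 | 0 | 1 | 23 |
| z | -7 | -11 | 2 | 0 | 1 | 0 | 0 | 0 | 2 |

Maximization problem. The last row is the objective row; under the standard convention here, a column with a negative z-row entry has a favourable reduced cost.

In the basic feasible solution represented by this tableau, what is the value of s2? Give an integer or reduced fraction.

s2 is basic (row 2); its value is the RHS of that row: 18.

18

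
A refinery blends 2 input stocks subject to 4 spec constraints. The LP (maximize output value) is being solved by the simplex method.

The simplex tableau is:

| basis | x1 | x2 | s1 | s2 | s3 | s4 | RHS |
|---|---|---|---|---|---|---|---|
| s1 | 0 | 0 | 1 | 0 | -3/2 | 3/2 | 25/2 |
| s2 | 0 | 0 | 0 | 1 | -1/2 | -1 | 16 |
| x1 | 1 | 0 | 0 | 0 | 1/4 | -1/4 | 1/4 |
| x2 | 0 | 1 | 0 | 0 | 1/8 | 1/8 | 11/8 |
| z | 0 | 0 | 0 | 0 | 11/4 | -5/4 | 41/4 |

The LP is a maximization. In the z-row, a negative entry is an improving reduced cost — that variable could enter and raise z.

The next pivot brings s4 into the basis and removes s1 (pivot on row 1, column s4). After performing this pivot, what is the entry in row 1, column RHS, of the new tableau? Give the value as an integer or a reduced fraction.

25/3

Pivot element is row 1, column s4: 3/2.
Normalize row 1: new (row 1, RHS) = (25/2)/(3/2) = 25/3.
Row 1 is the pivot row, so the entry is 25/3.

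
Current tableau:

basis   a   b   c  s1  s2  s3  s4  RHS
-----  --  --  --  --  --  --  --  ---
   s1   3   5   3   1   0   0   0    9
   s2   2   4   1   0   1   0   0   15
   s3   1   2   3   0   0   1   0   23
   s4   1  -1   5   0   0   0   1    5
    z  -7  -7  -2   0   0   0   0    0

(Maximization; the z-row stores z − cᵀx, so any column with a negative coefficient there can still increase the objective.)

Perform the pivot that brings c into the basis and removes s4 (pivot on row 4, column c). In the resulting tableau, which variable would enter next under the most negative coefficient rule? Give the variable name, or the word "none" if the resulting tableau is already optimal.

Pivot element 5. New z-row = old z-row − (-2)·(row 4/5).
Updated z-row coefficients: a: -33/5, b: -37/5, c: 0, s1: 0, s2: 0, s3: 0, s4: 2/5.
The most negative is -37/5 in column b, so b would enter next.

b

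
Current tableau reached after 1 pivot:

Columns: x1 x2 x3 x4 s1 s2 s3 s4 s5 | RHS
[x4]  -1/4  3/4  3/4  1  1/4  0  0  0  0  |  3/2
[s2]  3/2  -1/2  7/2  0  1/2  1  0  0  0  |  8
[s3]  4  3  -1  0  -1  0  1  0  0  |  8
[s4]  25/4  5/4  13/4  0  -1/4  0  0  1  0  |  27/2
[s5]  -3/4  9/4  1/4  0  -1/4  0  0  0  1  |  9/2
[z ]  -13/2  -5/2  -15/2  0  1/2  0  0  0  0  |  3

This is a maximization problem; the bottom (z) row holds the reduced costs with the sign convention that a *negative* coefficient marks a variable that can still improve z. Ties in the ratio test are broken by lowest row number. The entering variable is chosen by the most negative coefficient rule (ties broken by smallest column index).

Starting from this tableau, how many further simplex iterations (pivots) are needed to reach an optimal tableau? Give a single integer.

pivot: x3 in, x4 out → z = 18
pivot: x1 in, s2 out → z = 171/8
pivot: x2 in, s4 out → z = 457/18
No improving column remains; optimal.

3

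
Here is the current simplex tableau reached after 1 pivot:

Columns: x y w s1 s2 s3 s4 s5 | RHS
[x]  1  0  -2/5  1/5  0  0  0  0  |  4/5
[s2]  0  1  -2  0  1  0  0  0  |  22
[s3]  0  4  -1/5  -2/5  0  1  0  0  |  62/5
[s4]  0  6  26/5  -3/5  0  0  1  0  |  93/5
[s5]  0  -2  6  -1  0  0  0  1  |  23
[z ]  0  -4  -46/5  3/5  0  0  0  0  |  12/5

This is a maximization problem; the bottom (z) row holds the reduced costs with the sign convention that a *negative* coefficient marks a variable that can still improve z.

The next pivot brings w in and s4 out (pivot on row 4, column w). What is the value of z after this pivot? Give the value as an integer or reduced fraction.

459/13

Minimum ratio for w: (93/5)/(26/5) = 93/26.
z changes by −(z-row coeff of w)·ratio = −(-46/5)·(93/26) = 2139/65.
New z = 12/5 + (2139/65) = 459/13.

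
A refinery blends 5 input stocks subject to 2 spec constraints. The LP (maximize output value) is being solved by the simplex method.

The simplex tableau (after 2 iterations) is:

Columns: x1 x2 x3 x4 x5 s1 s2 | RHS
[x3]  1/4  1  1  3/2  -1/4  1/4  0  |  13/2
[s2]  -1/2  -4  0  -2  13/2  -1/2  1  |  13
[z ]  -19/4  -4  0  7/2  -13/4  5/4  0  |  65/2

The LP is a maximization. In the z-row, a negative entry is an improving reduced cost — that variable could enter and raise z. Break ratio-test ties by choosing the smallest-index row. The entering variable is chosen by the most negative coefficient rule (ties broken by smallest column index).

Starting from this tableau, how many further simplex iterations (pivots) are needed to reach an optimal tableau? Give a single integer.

2

pivot: x1 in, x3 out → z = 156
pivot: x5 in, s2 out → z = 572/3
No improving column remains; optimal.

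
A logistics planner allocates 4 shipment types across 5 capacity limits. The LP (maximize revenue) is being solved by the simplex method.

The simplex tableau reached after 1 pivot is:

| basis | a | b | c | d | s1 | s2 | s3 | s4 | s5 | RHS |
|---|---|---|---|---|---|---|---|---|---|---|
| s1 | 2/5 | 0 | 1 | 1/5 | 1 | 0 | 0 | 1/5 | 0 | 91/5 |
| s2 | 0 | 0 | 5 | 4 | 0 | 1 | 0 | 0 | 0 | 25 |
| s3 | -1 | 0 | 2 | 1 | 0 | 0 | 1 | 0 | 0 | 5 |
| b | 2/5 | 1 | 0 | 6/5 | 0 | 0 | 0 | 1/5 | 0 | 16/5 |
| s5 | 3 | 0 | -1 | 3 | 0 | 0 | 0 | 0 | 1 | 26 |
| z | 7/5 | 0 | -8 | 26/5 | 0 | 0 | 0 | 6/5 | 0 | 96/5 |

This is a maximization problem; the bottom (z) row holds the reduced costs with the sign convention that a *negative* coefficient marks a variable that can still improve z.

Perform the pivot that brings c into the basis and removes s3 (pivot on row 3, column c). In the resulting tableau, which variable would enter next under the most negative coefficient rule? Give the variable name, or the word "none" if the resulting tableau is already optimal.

a

Pivot element 2. New z-row = old z-row − (-8)·(row 3/2).
Updated z-row coefficients: a: -13/5, b: 0, c: 0, d: 46/5, s1: 0, s2: 0, s3: 4, s4: 6/5, s5: 0.
The most negative is -13/5 in column a, so a would enter next.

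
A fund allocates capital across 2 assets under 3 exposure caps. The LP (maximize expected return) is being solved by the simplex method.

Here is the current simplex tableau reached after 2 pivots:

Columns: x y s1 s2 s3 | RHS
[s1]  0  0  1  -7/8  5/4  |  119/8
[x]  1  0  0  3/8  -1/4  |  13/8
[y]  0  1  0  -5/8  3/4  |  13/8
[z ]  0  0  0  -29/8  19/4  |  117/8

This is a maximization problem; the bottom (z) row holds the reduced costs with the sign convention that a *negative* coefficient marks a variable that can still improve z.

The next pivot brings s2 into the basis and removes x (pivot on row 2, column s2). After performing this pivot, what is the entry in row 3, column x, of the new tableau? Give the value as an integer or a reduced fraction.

5/3

Pivot element is row 2, column s2: 3/8.
Normalize row 2: new (row 2, x) = 1/(3/8) = 8/3.
row 3 ← row 3 − (-5/8)·(new row 2): 0 − (-5/8)·(8/3) = 5/3.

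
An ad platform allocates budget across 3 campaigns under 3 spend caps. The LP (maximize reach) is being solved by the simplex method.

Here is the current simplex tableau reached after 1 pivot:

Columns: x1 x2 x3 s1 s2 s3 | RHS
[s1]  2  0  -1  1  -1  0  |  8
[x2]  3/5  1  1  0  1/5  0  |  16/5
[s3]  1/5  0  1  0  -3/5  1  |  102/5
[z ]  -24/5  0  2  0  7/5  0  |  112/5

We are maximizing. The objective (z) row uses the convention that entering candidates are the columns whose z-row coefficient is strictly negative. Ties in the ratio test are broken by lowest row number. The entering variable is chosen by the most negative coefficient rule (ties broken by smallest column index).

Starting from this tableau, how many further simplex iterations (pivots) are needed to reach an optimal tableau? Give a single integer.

pivot: x1 in, s1 out → z = 208/5
pivot: s2 in, x2 out → z = 216/5
No improving column remains; optimal.

2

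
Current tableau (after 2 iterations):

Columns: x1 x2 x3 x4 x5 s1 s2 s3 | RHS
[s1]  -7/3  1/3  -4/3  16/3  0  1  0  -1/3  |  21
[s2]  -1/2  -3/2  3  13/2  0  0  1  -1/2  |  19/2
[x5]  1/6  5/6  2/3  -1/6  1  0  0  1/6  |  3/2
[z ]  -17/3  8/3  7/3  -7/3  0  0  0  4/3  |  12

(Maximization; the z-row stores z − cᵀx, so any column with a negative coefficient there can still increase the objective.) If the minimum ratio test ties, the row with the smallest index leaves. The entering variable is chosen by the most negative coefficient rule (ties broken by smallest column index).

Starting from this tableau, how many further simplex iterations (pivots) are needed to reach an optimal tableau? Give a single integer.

2

pivot: x1 in, x5 out → z = 63
pivot: x4 in, s2 out → z = 245/3
No improving column remains; optimal.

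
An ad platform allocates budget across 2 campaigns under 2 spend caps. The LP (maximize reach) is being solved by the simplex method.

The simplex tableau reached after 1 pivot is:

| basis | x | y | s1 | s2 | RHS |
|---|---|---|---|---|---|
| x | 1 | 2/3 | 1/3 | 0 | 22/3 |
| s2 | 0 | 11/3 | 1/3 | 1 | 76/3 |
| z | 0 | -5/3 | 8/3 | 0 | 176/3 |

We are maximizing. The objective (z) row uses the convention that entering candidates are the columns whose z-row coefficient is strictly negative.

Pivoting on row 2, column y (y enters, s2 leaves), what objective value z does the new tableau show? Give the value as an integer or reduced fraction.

Minimum ratio for y: (76/3)/(11/3) = 76/11.
z changes by −(z-row coeff of y)·ratio = −(-5/3)·(76/11) = 380/33.
New z = 176/3 + (380/33) = 772/11.

772/11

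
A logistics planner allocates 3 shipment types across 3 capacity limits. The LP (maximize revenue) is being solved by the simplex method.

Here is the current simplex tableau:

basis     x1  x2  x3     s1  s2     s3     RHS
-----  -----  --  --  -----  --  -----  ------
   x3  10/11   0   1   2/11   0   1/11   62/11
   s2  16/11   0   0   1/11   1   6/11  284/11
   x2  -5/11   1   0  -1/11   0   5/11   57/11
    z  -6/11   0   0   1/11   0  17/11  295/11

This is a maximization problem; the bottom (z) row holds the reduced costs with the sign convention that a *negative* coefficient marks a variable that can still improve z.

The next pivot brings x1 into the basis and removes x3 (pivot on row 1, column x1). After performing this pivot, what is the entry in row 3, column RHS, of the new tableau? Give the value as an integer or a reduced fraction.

Pivot element is row 1, column x1: 10/11.
Normalize row 1: new (row 1, RHS) = (62/11)/(10/11) = 31/5.
row 3 ← row 3 − (-5/11)·(new row 1): 57/11 − (-5/11)·(31/5) = 8.

8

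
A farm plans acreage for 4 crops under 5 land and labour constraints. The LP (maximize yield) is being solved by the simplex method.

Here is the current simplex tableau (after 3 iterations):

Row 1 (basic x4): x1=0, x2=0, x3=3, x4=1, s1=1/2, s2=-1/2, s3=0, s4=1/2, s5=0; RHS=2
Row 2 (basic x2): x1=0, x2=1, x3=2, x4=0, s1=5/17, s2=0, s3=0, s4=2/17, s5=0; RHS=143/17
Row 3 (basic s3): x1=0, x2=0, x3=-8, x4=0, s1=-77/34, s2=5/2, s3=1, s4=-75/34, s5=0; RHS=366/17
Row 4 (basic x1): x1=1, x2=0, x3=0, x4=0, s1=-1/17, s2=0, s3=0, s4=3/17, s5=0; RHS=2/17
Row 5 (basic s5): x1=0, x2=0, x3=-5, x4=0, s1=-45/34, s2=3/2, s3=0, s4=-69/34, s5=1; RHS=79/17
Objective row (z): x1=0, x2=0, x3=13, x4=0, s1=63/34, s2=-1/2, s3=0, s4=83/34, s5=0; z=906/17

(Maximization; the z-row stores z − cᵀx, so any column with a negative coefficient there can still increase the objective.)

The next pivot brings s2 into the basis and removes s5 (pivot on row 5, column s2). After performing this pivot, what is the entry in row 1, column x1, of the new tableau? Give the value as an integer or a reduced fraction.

Pivot element is row 5, column s2: 3/2.
Normalize row 5: new (row 5, x1) = 0/(3/2) = 0.
row 1 ← row 1 − (-1/2)·(new row 5): 0 − (-1/2)·0 = 0.

0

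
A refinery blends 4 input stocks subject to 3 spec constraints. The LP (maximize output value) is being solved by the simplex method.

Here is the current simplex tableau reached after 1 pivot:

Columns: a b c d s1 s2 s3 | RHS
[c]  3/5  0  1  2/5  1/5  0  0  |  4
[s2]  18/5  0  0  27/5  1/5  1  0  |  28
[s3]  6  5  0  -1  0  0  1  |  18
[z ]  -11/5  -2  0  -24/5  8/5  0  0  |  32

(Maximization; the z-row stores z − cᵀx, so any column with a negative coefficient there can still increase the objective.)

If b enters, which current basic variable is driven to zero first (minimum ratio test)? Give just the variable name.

Ratios: row 1 (c): entry 0 ≤ 0, skip; row 2 (s2): entry 0 ≤ 0, skip; row 3 (s3): 18/5 = 18/5.
Minimum ratio 18/5 is in the s3 row, so s3 leaves.

s3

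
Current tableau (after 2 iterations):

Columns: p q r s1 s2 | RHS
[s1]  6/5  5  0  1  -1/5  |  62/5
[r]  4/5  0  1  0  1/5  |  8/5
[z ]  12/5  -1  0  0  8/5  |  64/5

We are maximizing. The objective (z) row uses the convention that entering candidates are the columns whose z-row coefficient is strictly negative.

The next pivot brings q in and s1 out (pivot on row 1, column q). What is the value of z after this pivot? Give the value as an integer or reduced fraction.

382/25

Minimum ratio for q: (62/5)/5 = 62/25.
z changes by −(z-row coeff of q)·ratio = −(-1)·(62/25) = 62/25.
New z = 64/5 + (62/25) = 382/25.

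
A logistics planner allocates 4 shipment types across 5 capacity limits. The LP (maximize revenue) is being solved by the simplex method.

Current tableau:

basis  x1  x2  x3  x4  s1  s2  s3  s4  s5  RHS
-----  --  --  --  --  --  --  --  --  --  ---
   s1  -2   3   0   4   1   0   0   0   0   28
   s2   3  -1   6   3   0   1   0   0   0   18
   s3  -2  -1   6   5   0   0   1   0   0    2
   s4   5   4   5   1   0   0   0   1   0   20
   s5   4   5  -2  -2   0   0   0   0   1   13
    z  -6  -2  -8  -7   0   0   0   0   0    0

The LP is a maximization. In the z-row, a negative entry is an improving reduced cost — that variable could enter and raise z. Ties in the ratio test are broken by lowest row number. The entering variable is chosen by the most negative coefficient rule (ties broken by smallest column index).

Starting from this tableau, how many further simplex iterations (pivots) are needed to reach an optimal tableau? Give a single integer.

pivot: x3 in, s3 out → z = 8/3
pivot: x1 in, s4 out → z = 53/2
pivot: x4 in, x3 out → z = 938/27
No improving column remains; optimal.

3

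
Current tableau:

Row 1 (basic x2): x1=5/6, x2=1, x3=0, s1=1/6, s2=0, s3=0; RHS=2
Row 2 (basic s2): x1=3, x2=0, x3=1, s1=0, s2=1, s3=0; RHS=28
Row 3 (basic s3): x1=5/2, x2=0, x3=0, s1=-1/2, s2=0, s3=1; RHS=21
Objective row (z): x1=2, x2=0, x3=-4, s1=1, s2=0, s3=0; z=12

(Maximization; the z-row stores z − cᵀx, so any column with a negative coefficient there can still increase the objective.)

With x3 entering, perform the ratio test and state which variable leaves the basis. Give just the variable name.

Ratios: row 1 (x2): entry 0 ≤ 0, skip; row 2 (s2): 28/1 = 28; row 3 (s3): entry 0 ≤ 0, skip.
Minimum ratio 28 is in the s2 row, so s2 leaves.

s2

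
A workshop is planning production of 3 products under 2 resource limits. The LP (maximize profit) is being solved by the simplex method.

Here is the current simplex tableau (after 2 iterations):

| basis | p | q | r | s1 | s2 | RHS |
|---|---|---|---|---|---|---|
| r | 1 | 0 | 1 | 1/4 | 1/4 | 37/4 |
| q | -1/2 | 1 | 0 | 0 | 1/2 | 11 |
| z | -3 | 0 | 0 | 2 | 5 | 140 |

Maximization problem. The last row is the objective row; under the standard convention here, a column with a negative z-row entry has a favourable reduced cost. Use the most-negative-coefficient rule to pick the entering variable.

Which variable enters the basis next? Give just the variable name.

Objective-row coefficients: p: -3, q: 0, r: 0, s1: 2, s2: 5.
The most negative is -3 in column p, so p enters.

p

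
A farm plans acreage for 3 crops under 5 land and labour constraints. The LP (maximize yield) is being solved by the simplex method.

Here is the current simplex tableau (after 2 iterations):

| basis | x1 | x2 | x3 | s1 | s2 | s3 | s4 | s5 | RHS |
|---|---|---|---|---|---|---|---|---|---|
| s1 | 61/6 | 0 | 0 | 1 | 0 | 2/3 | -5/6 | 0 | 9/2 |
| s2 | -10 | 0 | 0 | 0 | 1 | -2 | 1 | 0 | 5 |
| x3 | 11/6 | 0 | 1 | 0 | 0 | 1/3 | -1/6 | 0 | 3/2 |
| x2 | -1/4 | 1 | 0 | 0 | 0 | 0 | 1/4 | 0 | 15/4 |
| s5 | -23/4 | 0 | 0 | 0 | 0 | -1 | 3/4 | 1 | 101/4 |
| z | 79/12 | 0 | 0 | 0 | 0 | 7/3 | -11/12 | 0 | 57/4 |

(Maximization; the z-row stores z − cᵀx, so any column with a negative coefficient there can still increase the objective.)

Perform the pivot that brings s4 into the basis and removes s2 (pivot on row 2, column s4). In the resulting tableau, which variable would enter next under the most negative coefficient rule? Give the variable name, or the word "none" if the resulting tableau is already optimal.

Pivot element 1. New z-row = old z-row − (-11/12)·(row 2/1).
Updated z-row coefficients: x1: -31/12, x2: 0, x3: 0, s1: 0, s2: 11/12, s3: 1/2, s4: 0, s5: 0.
The most negative is -31/12 in column x1, so x1 would enter next.

x1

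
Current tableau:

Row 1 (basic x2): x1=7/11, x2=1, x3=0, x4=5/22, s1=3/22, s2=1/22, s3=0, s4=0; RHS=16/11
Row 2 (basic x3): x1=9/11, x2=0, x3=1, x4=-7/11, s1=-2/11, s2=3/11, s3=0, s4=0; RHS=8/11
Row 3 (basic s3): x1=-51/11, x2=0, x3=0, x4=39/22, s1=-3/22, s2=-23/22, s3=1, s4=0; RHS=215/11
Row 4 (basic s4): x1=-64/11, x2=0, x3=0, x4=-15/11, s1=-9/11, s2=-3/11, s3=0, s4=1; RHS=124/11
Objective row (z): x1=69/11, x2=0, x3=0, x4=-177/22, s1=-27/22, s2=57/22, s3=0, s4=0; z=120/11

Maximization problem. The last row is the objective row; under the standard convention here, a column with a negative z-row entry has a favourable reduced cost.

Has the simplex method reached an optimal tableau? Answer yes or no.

Column x4 has objective-row coefficient -177/22, which is negative; an improving pivot exists, so not yet optimal.

no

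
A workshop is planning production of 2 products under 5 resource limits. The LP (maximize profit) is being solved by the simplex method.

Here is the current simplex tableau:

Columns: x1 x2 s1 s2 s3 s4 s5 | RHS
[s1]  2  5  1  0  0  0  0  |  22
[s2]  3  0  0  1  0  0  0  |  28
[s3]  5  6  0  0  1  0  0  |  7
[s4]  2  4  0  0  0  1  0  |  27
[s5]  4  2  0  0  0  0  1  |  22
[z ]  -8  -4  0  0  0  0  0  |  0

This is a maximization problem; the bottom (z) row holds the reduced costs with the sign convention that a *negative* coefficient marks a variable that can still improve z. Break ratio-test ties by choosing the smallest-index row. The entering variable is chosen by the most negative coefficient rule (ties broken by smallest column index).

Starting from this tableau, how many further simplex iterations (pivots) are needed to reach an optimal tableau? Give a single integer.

pivot: x1 in, s3 out → z = 56/5
No improving column remains; optimal.

1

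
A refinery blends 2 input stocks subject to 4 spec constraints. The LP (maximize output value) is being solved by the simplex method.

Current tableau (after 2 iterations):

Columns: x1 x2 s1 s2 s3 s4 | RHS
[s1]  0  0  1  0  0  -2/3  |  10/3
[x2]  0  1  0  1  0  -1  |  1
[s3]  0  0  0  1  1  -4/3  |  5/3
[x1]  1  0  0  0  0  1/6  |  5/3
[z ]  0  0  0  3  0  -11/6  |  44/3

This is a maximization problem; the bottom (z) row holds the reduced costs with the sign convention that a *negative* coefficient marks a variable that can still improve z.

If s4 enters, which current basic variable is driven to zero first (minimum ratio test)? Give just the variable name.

Ratios: row 1 (s1): entry -2/3 ≤ 0, skip; row 2 (x2): entry -1 ≤ 0, skip; row 3 (s3): entry -4/3 ≤ 0, skip; row 4 (x1): (5/3)/(1/6) = 10.
Minimum ratio 10 is in the x1 row, so x1 leaves.

x1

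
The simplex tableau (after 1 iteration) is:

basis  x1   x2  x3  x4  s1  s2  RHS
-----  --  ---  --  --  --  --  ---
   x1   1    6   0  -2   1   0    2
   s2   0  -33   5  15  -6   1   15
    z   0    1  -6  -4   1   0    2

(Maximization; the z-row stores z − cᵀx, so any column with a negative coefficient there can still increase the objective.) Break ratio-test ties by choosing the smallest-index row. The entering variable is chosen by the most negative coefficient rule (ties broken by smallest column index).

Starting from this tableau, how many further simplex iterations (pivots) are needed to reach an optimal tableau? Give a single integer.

2

pivot: x3 in, s2 out → z = 20
pivot: x2 in, x1 out → z = 493/15
No improving column remains; optimal.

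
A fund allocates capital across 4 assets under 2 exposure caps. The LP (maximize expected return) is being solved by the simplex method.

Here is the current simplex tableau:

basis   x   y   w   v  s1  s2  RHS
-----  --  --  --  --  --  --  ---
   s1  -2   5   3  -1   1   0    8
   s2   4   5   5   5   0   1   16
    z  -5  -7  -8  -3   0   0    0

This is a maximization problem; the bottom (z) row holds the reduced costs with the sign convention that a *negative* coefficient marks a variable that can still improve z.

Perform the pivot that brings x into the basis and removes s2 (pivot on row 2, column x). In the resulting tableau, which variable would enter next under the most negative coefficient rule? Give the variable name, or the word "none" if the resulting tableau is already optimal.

Pivot element 4. New z-row = old z-row − (-5)·(row 2/4).
Updated z-row coefficients: x: 0, y: -3/4, w: -7/4, v: 13/4, s1: 0, s2: 5/4.
The most negative is -7/4 in column w, so w would enter next.

w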